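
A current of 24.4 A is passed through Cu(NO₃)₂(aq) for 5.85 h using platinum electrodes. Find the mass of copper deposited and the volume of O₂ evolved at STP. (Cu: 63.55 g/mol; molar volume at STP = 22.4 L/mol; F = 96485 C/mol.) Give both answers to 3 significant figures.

169 g Cu; 29.8 L O₂

Q = 24.4 × 21060 = 5.139×10^5 C; n(e⁻) = 5.139×10^5 / 96485 = 5.326 mol
Cathode: Cu²⁺ + 2e⁻ → Cu → n(Cu) = 5.326/2 = 2.663 mol → 169 g
Anode: 2H₂O → O₂ + 4H⁺ + 4e⁻ → n(O₂) = 5.326/4 = 1.332 mol → 29.8 L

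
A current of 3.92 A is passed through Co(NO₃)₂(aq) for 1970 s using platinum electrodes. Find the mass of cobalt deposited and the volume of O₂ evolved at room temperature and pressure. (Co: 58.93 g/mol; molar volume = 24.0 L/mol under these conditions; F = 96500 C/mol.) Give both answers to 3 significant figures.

2.36 g Co; 0.480 L O₂

Q = 3.92 × 1970 = 7722 C; n(e⁻) = 7722 / 96500 = 0.08002 mol
Cathode: Co²⁺ + 2e⁻ → Co → n(Co) = 0.08002/2 = 0.04001 mol → 2.36 g
Anode: 2H₂O → O₂ + 4H⁺ + 4e⁻ → n(O₂) = 0.08002/4 = 0.02001 mol → 0.480 L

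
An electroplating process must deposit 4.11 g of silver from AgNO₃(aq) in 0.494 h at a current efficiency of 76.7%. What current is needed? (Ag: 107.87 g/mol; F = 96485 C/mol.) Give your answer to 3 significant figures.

n(Ag) = 4.11 / 107.87 = 0.03810 mol
Ag⁺ + e⁻ → Ag, so n(e⁻) = 0.03810 mol
Q = 0.03810 × 96485 / 0.767 = 4793 C
I = Q / t = 4793 / 1778.4 s = 2.70 A

2.70 A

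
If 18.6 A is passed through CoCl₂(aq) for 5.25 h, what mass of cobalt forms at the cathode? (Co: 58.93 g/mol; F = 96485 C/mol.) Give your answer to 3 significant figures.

107 g

Charge passed = 18.6 × 18900 = 3.515×10^5 C
n(e⁻) = 3.515×10^5 / 96485 = 3.643 mol
Co²⁺ + 2e⁻ → Co, so n(Co) = 3.643 / 2 = 1.822 mol
m = 1.822 × 58.93 = 107 g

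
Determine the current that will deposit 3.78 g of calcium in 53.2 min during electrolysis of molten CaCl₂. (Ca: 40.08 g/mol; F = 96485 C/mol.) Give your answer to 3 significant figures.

5.70 A

n(Ca) = 3.78 / 40.08 = 0.09431 mol
Ca²⁺ + 2e⁻ → Ca, so n(e⁻) = 2 × 0.09431 = 0.1886 mol
Q = 0.1886 × 96485 = 18200 C
I = Q / t = 18200 / 3192 s = 5.70 A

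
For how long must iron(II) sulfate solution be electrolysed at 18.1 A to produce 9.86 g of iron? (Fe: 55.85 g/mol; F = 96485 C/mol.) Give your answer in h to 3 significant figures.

n(Fe) = 9.86 / 55.85 = 0.1765 mol
Fe²⁺ + 2e⁻ → Fe, so n(e⁻) = 2 × 0.1765 = 0.3530 mol
Q = 0.3530 × 96485 = 34060 C
t = Q / I = 34060 / 18.1 = 1882 s = 0.523 h

0.523 h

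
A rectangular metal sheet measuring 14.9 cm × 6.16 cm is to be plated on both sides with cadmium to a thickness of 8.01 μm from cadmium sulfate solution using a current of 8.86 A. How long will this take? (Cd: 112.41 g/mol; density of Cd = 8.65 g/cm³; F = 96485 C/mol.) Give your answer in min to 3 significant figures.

4.11 min

Plated area = 2 × 14.9 × 6.16 = 183.6 cm²
Volume = 183.6 × 8.01×10⁻⁴ cm = 0.1471 cm³
m(Cd) = 0.1471 × 8.65 = 1.272 g
n(Cd) = 1.272 / 112.41 = 0.01132 mol; n(e⁻) = 2 × 0.01132 = 0.02264 mol
Q = 0.02264 × 96485 = 2184 C
t = 2184 / 8.86 = 246.5 s = 4.11 min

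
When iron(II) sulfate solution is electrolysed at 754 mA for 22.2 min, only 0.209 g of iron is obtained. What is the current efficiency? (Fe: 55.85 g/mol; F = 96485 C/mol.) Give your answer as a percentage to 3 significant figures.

71.9%

Q = 0.754 × 1332 = 1004 C
n(e⁻) = 1004 / 96485 = 0.01041 mol
Fe²⁺ + 2e⁻ → Fe, so theoretical n(Fe) = 0.005205 mol → 0.2907 g
Efficiency = 0.209 / 0.2907 = 0.7190 = 71.9%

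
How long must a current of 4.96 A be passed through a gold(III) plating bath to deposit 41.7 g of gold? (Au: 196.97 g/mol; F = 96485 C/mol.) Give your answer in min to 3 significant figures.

206 min

n(Au) = 41.7 / 196.97 = 0.2117 mol
Au³⁺ + 3e⁻ → Au, so n(e⁻) = 3 × 0.2117 = 0.6351 mol
Q = 0.6351 × 96485 = 61280 C
t = Q / I = 61280 / 4.96 = 12350 s = 206 min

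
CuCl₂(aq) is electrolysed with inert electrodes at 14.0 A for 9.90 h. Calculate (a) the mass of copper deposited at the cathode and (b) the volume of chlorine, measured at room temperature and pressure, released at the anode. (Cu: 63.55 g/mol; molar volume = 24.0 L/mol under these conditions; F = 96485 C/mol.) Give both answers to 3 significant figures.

Q = 14.0 × 35640 = 4.990×10^5 C; n(e⁻) = 4.990×10^5 / 96485 = 5.172 mol
Cathode: Cu²⁺ + 2e⁻ → Cu → n(Cu) = 5.172/2 = 2.586 mol → 164 g
Anode: 2Cl⁻ → Cl₂ + 2e⁻ → n(Cl₂) = 5.172/2 = 2.586 mol → 62.1 L

164 g Cu; 62.1 L Cl₂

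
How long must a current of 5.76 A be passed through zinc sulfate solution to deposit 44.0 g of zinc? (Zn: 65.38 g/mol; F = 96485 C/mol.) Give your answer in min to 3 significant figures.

n(Zn) = 44.0 / 65.38 = 0.6730 mol
Zn²⁺ + 2e⁻ → Zn, so n(e⁻) = 2 × 0.6730 = 1.346 mol
Q = 1.346 × 96485 = 1.299×10^5 C
t = Q / I = 1.299×10^5 / 5.76 = 22550 s = 376 min

376 min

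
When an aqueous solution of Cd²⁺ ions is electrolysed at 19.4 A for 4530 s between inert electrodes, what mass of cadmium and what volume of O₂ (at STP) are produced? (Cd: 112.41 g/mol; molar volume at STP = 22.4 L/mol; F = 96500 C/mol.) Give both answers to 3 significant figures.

Q = 19.4 × 4530 = 87880 C; n(e⁻) = 87880 / 96500 = 0.9107 mol
Cathode: Cd²⁺ + 2e⁻ → Cd → n(Cd) = 0.9107/2 = 0.4554 mol → 51.2 g
Anode: 2H₂O → O₂ + 4H⁺ + 4e⁻ → n(O₂) = 0.9107/4 = 0.2277 mol → 5.10 L

51.2 g Cd; 5.10 L O₂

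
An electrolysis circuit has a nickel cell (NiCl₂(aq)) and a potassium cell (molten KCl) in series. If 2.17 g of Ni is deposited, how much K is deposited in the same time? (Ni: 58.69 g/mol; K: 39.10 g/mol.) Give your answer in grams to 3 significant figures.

n(Ni) = 2.17 / 58.69 = 0.03697 mol
Ni²⁺ + 2e⁻ → Ni, so n(e⁻) = 2 × 0.03697 = 0.07394 mol
In series, the same 0.07394 mol of electrons flows through the second cell.
K⁺ + e⁻ → K, so n(K) = 0.07394 mol
m(K) = 0.07394 × 39.10 = 2.89 g

2.89 g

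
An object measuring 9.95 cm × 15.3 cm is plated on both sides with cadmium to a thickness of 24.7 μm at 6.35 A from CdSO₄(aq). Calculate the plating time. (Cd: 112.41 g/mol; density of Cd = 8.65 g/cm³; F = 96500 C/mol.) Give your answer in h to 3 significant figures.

0.489 h

Plated area = 2 × 9.95 × 15.3 = 304.5 cm²
Volume = 304.5 × 24.7×10⁻⁴ cm = 0.7521 cm³
m(Cd) = 0.7521 × 8.65 = 6.506 g
n(Cd) = 6.506 / 112.41 = 0.05788 mol; n(e⁻) = 2 × 0.05788 = 0.1158 mol
Q = 0.1158 × 96500 = 11170 C
t = 11170 / 6.35 = 1759 s = 0.489 h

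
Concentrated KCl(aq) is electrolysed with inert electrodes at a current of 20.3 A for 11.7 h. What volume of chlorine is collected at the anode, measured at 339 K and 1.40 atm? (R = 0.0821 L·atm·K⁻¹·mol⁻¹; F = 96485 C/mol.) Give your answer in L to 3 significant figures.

Q = It = 20.3 × 42120 = 8.550×10^5 C
n(e⁻) = Q/F = 8.550×10^5/96485 = 8.861 mol
2Cl⁻ → Cl₂ + 2e⁻, so n(Cl₂) = 8.861 / 2 = 4.431 mol
V = nRT/P = 4.431 × 0.0821 × 339 / 1.40 = 88.09 L

88.1 L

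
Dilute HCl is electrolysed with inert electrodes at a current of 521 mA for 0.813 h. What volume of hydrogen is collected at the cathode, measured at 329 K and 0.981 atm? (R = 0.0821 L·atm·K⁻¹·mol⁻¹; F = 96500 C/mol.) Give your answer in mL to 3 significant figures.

218 mL

Q = 0.521 A × 2926.8 s = 1525 C
Moles of electrons = 1525 / 96500 = 0.01580 mol
2H⁺ + 2e⁻ → H₂, so n(H₂) = 0.01580 / 2 = 0.007900 mol
V = nRT/P = 0.007900 × 0.0821 × 329 / 0.981 = 0.2175 L
= 218 mL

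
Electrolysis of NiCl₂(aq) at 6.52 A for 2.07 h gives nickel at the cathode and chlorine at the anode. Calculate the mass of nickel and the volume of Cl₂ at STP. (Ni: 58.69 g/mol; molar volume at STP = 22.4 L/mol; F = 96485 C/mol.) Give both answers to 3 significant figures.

14.8 g Ni; 5.64 L Cl₂

Q = 6.52 × 7452 = 48590 C; n(e⁻) = 48590 / 96485 = 0.5036 mol
Cathode: Ni²⁺ + 2e⁻ → Ni → n(Ni) = 0.5036/2 = 0.2518 mol → 14.8 g
Anode: 2Cl⁻ → Cl₂ + 2e⁻ → n(Cl₂) = 0.5036/2 = 0.2518 mol → 5.64 L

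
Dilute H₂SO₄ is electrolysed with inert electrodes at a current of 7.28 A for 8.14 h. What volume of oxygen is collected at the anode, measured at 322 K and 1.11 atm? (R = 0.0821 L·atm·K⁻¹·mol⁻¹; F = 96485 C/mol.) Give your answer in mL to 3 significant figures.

13200 mL

Charge passed = 7.28 × 29304 = 2.133×10^5 C
n(e⁻) = 2.133×10^5 / 96485 = 2.211 mol
2H₂O → O₂ + 4H⁺ + 4e⁻, so n(O₂) = 2.211 / 4 = 0.5528 mol
V = nRT/P = 0.5528 × 0.0821 × 322 / 1.11 = 13.17 L
= 13200 mL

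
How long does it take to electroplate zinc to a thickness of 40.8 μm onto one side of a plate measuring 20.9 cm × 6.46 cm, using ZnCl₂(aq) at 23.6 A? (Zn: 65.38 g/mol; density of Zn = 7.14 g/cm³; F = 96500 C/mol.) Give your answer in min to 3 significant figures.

Plated area = 20.9 × 6.46 = 135.0 cm²
Volume = 135.0 × 40.8×10⁻⁴ cm = 0.5508 cm³
m(Zn) = 0.5508 × 7.14 = 3.933 g
n(Zn) = 3.933 / 65.38 = 0.06016 mol; n(e⁻) = 2 × 0.06016 = 0.1203 mol
Q = 0.1203 × 96500 = 11610 C
t = 11610 / 23.6 = 491.9 s = 8.20 min

8.20 min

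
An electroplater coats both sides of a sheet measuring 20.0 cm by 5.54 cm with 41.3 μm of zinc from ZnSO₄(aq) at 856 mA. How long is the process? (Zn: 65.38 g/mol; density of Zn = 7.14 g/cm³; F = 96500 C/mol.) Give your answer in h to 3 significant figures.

Plated area = 2 × 20.0 × 5.54 = 221.6 cm²
Volume = 221.6 × 41.3×10⁻⁴ cm = 0.9152 cm³
m(Zn) = 0.9152 × 7.14 = 6.535 g
n(Zn) = 6.535 / 65.38 = 0.09995 mol; n(e⁻) = 2 × 0.09995 = 0.1999 mol
Q = 0.1999 × 96500 = 19290 C
t = 19290 / 0.856 = 22540 s = 6.26 h

6.26 h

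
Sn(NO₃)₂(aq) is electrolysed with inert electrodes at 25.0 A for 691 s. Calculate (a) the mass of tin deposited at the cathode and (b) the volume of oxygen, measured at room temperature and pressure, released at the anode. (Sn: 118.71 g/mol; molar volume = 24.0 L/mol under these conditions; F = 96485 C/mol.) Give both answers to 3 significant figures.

10.6 g Sn; 1.07 L O₂

Q = 25.0 × 691 = 17280 C; n(e⁻) = 17280 / 96485 = 0.1791 mol
Cathode: Sn²⁺ + 2e⁻ → Sn → n(Sn) = 0.1791/2 = 0.08955 mol → 10.6 g
Anode: 2H₂O → O₂ + 4H⁺ + 4e⁻ → n(O₂) = 0.1791/4 = 0.04478 mol → 1.07 L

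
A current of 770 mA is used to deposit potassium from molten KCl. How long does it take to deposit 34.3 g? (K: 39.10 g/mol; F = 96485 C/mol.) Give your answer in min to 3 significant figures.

n(K) = 34.3 / 39.10 = 0.8772 mol
K⁺ + e⁻ → K, so n(e⁻) = 0.8772 mol
Q = 0.8772 × 96485 = 84640 C
t = Q / I = 84640 / 0.770 = 1.099×10^5 s = 1830 min

1830 min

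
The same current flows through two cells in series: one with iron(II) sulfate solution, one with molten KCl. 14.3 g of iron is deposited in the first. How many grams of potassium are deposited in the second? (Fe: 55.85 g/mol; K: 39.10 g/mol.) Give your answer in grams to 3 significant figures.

n(Fe) = 14.3 / 55.85 = 0.2560 mol
Fe²⁺ + 2e⁻ → Fe, so n(e⁻) = 2 × 0.2560 = 0.5120 mol
Since the cells are in series, n(e⁻) in the K cell is also 0.5120 mol.
K⁺ + e⁻ → K, so n(K) = 0.5120 mol
m(K) = 0.5120 × 39.10 = 20.0 g

20.0 g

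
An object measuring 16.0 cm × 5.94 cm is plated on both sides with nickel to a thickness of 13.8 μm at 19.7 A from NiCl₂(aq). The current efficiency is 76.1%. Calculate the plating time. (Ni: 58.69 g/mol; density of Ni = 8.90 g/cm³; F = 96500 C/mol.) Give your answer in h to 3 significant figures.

0.142 h

Plated area = 2 × 16.0 × 5.94 = 190.1 cm²
Volume = 190.1 × 13.8×10⁻⁴ cm = 0.2623 cm³
m(Ni) = 0.2623 × 8.90 = 2.334 g
n(Ni) = 2.334 / 58.69 = 0.03977 mol; n(e⁻) = 2 × 0.03977 = 0.07954 mol
Q = 0.07954 × 96500 / 0.761 = 10090 C
t = 10090 / 19.7 = 512.2 s = 0.142 h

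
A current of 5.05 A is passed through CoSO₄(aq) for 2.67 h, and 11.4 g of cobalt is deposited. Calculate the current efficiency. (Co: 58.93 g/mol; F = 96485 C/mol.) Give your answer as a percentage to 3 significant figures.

Q = 5.05 × 9612 = 48540 C
n(e⁻) = 48540 / 96485 = 0.5031 mol
Co²⁺ + 2e⁻ → Co, so theoretical n(Co) = 0.2516 mol → 14.83 g
Efficiency = 11.4 / 14.83 = 0.7687 = 76.9%

76.9%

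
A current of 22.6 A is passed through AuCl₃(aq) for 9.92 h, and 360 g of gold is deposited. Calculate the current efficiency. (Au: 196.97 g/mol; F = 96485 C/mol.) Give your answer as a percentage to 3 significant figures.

65.5%

Q = 22.6 × 35712 = 8.071×10^5 C
n(e⁻) = 8.071×10^5 / 96485 = 8.365 mol
Au³⁺ + 3e⁻ → Au, so theoretical n(Au) = 2.788 mol → 549.2 g
Efficiency = 360 / 549.2 = 0.6555 = 65.5%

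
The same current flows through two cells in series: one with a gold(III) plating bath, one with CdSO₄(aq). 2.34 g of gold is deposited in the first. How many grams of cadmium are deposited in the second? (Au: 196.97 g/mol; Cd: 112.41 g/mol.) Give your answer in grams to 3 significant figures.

n(Au) = 2.34 / 196.97 = 0.01188 mol
Au³⁺ + 3e⁻ → Au, so n(e⁻) = 3 × 0.01188 = 0.03564 mol
The cells are in series, so the same charge (and hence the same n(e⁻) = 0.03564 mol) passes through both.
Cd²⁺ + 2e⁻ → Cd, so n(Cd) = 0.03564 / 2 = 0.01782 mol
m(Cd) = 0.01782 × 112.41 = 2.00 g

2.00 g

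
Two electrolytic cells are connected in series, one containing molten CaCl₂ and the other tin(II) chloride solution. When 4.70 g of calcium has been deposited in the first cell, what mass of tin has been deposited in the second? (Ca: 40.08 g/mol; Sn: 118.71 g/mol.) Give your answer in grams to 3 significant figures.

n(Ca) = 4.70 / 40.08 = 0.1173 mol
Ca²⁺ + 2e⁻ → Ca, so n(e⁻) = 2 × 0.1173 = 0.2346 mol
Same current for the same time ⇒ same n(e⁻) = 0.2346 mol in both cells.
Sn²⁺ + 2e⁻ → Sn, so n(Sn) = 0.2346 / 2 = 0.1173 mol
m(Sn) = 0.1173 × 118.71 = 13.9 g

13.9 g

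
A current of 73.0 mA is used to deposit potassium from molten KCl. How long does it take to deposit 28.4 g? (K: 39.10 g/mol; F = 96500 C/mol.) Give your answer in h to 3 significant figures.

n(K) = 28.4 / 39.10 = 0.7263 mol
K⁺ + e⁻ → K, so n(e⁻) = 0.7263 mol
Q = 0.7263 × 96500 = 70090 C
t = Q / I = 70090 / 0.0730 = 9.601×10^5 s = 267 h

267 h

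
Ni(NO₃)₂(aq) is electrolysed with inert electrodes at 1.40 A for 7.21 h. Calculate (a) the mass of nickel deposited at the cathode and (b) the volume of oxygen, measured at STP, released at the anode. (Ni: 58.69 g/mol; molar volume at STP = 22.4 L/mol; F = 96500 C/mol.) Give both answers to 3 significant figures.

11.1 g Ni; 2.11 L O₂

Q = 1.40 × 25956 = 36340 C; n(e⁻) = 36340 / 96500 = 0.3766 mol
Cathode: Ni²⁺ + 2e⁻ → Ni → n(Ni) = 0.3766/2 = 0.1883 mol → 11.1 g
Anode: 2H₂O → O₂ + 4H⁺ + 4e⁻ → n(O₂) = 0.3766/4 = 0.09415 mol → 2.11 L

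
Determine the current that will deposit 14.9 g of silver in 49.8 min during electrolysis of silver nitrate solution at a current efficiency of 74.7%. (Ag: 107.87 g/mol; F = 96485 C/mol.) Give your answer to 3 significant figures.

5.97 A

n(Ag) = 14.9 / 107.87 = 0.1381 mol
Ag⁺ + e⁻ → Ag, so n(e⁻) = 0.1381 mol
Q = 0.1381 × 96485 / 0.747 = 17840 C
I = Q / t = 17840 / 2988 s = 5.97 A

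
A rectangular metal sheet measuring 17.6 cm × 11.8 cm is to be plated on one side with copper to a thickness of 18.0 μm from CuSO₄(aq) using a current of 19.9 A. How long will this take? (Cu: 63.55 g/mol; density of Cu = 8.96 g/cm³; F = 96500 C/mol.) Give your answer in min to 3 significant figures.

Plated area = 17.6 × 11.8 = 207.7 cm²
Volume = 207.7 × 18.0×10⁻⁴ cm = 0.3739 cm³
m(Cu) = 0.3739 × 8.96 = 3.350 g
n(Cu) = 3.350 / 63.55 = 0.05271 mol; n(e⁻) = 2 × 0.05271 = 0.1054 mol
Q = 0.1054 × 96500 = 10170 C
t = 10170 / 19.9 = 511.1 s = 8.52 min

8.52 min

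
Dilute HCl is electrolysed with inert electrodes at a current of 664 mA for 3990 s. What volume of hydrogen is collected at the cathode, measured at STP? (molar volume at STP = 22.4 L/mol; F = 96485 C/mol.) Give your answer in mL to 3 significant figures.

Charge passed = 0.664 × 3990 = 2649 C
Moles of electrons = 2649 / 96485 = 0.02746 mol
2H⁺ + 2e⁻ → H₂, so n(H₂) = 0.02746 / 2 = 0.01373 mol
V = 0.01373 × 22.4 = 0.3076 L
= 308 mL

308 mL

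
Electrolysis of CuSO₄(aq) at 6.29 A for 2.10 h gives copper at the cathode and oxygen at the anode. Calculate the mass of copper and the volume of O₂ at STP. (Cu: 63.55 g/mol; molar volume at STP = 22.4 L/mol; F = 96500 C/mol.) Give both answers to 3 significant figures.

15.7 g Cu; 2.76 L O₂

Q = 6.29 × 7560 = 47550 C; n(e⁻) = 47550 / 96500 = 0.4927 mol
Cathode: Cu²⁺ + 2e⁻ → Cu → n(Cu) = 0.4927/2 = 0.2464 mol → 15.7 g
Anode: 2H₂O → O₂ + 4H⁺ + 4e⁻ → n(O₂) = 0.4927/4 = 0.1232 mol → 2.76 L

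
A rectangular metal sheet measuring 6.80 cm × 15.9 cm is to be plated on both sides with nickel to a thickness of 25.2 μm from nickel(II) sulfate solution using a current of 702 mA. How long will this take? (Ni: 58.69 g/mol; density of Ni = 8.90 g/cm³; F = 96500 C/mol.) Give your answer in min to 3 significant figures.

379 min

Plated area = 2 × 6.80 × 15.9 = 216.2 cm²
Volume = 216.2 × 25.2×10⁻⁴ cm = 0.5448 cm³
m(Ni) = 0.5448 × 8.90 = 4.849 g
n(Ni) = 4.849 / 58.69 = 0.08262 mol; n(e⁻) = 2 × 0.08262 = 0.1652 mol
Q = 0.1652 × 96500 = 15940 C
t = 15940 / 0.702 = 22710 s = 379 min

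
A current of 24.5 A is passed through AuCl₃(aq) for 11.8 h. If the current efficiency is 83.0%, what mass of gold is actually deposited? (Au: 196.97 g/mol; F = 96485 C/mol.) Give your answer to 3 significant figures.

588 g

Q = 24.5 × 42480 = 1.041×10^6 C
n(e⁻) = 1.041×10^6 / 96485 = 10.79 mol
Au³⁺ + 3e⁻ → Au, so theoretical m(Au) = 3.597 × 196.97 = 708.5 g
Actual mass = 83.0% × 708.5 = 588 g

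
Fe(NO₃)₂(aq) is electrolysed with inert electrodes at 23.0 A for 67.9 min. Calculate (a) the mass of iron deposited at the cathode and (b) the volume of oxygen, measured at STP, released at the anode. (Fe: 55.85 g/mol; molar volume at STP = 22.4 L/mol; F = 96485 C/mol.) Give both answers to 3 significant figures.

27.1 g Fe; 5.44 L O₂

Q = 23.0 × 4074 = 93700 C; n(e⁻) = 93700 / 96485 = 0.9711 mol
Cathode: Fe²⁺ + 2e⁻ → Fe → n(Fe) = 0.9711/2 = 0.4856 mol → 27.1 g
Anode: 2H₂O → O₂ + 4H⁺ + 4e⁻ → n(O₂) = 0.9711/4 = 0.2428 mol → 5.44 L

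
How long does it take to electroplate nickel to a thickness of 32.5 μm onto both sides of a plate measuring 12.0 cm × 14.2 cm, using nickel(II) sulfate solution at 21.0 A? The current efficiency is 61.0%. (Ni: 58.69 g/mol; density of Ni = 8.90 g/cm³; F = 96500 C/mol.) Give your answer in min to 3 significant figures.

42.2 min

Plated area = 2 × 12.0 × 14.2 = 340.8 cm²
Volume = 340.8 × 32.5×10⁻⁴ cm = 1.108 cm³
m(Ni) = 1.108 × 8.90 = 9.861 g
n(Ni) = 9.861 / 58.69 = 0.1680 mol; n(e⁻) = 2 × 0.1680 = 0.3360 mol
Q = 0.3360 × 96500 / 0.610 = 53150 C
t = 53150 / 21.0 = 2531 s = 42.2 min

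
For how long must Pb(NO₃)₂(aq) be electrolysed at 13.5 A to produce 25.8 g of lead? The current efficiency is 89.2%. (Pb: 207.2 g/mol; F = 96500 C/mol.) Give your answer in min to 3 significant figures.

33.3 min

n(Pb) = 25.8 / 207.2 = 0.1245 mol
Pb²⁺ + 2e⁻ → Pb, so n(e⁻) = 2 × 0.1245 = 0.2490 mol
Q = 0.2490 × 96500 / 0.892 = 26940 C
t = Q / I = 26940 / 13.5 = 1996 s = 33.3 min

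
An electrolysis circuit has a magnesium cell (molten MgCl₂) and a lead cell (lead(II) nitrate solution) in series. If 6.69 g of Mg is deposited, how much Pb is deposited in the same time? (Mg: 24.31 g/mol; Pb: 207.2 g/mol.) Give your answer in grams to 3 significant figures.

n(Mg) = 6.69 / 24.31 = 0.2752 mol
Mg²⁺ + 2e⁻ → Mg, so n(e⁻) = 2 × 0.2752 = 0.5504 mol
Same current for the same time ⇒ same n(e⁻) = 0.5504 mol in both cells.
Pb²⁺ + 2e⁻ → Pb, so n(Pb) = 0.5504 / 2 = 0.2752 mol
m(Pb) = 0.2752 × 207.2 = 57.0 g

57.0 g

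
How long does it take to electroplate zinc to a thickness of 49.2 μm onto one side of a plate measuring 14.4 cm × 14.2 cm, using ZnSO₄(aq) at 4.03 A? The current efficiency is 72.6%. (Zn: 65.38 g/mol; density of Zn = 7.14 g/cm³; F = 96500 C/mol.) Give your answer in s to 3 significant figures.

7250 s

Plated area = 14.4 × 14.2 = 204.5 cm²
Volume = 204.5 × 49.2×10⁻⁴ cm = 1.006 cm³
m(Zn) = 1.006 × 7.14 = 7.183 g
n(Zn) = 7.183 / 65.38 = 0.1099 mol; n(e⁻) = 2 × 0.1099 = 0.2198 mol
Q = 0.2198 × 96500 / 0.726 = 29220 C
t = 29220 / 4.03 = 7251 s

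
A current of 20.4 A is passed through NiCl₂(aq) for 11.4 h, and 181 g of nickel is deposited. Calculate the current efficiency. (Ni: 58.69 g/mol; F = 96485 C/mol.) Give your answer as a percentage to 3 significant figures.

Q = 20.4 × 41040 = 8.372×10^5 C
n(e⁻) = 8.372×10^5 / 96485 = 8.677 mol
Ni²⁺ + 2e⁻ → Ni, so theoretical n(Ni) = 4.339 mol → 254.7 g
Efficiency = 181 / 254.7 = 0.7106 = 71.1%

71.1%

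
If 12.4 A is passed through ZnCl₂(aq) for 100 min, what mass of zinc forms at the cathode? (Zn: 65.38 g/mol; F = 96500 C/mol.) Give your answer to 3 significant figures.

25.2 g

Charge passed = 12.4 × 6000 = 74400 C
n(e⁻) = 74400 / 96500 = 0.7710 mol
Zn²⁺ + 2e⁻ → Zn, so n(Zn) = 0.7710 / 2 = 0.3855 mol
m = 0.3855 × 65.38 = 25.2 g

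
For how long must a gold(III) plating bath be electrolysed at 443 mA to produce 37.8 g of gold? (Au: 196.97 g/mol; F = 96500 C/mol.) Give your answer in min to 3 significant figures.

n(Au) = 37.8 / 196.97 = 0.1919 mol
Au³⁺ + 3e⁻ → Au, so n(e⁻) = 3 × 0.1919 = 0.5757 mol
Q = 0.5757 × 96500 = 55560 C
t = Q / I = 55560 / 0.443 = 1.254×10^5 s = 2090 min

2090 min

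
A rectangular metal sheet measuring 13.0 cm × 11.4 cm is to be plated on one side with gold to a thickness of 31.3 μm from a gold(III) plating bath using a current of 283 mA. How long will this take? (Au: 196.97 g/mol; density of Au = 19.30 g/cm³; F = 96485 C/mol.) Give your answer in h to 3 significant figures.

Plated area = 13.0 × 11.4 = 148.2 cm²
Volume = 148.2 × 31.3×10⁻⁴ cm = 0.4639 cm³
m(Au) = 0.4639 × 19.30 = 8.953 g
n(Au) = 8.953 / 196.97 = 0.04545 mol; n(e⁻) = 3 × 0.04545 = 0.1364 mol
Q = 0.1364 × 96485 = 13160 C
t = 13160 / 0.283 = 46500 s = 12.9 h

12.9 h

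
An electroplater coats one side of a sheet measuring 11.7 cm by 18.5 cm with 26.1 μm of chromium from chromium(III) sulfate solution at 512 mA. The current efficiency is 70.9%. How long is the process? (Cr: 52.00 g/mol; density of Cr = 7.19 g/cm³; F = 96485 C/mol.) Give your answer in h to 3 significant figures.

Plated area = 11.7 × 18.5 = 216.5 cm²
Volume = 216.5 × 26.1×10⁻⁴ cm = 0.5651 cm³
m(Cr) = 0.5651 × 7.19 = 4.063 g
n(Cr) = 4.063 / 52.00 = 0.07813 mol; n(e⁻) = 3 × 0.07813 = 0.2344 mol
Q = 0.2344 × 96485 / 0.709 = 31900 C
t = 31900 / 0.512 = 62300 s = 17.3 h

17.3 h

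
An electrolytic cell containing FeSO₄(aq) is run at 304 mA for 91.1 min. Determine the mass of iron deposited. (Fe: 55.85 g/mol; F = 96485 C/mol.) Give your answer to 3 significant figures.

0.481 g

Q = It = 0.304 × 5466 = 1662 C
n(e⁻) = 1662 / 96485 = 0.01723 mol
Fe²⁺ + 2e⁻ → Fe, so n(Fe) = 0.01723 / 2 = 0.008615 mol
m = 0.008615 × 55.85 = 0.481 g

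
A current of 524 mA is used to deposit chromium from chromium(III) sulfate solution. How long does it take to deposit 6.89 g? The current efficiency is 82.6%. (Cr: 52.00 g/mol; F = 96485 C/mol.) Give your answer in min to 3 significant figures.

n(Cr) = 6.89 / 52.00 = 0.1325 mol
Cr³⁺ + 3e⁻ → Cr, so n(e⁻) = 3 × 0.1325 = 0.3975 mol
Q = 0.3975 × 96485 / 0.826 = 46430 C
t = Q / I = 46430 / 0.524 = 88610 s = 1480 min

1480 min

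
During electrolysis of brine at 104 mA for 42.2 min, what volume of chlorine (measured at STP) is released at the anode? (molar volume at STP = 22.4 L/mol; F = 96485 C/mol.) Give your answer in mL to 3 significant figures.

30.6 mL

Q = 0.104 A × 2532 s = 263.3 C
n(e⁻) = Q/F = 263.3/96485 = 0.002729 mol
2Cl⁻ → Cl₂ + 2e⁻, so n(Cl₂) = 0.002729 / 2 = 0.001365 mol
V = 0.001365 × 22.4 = 0.03058 L
= 30.6 mL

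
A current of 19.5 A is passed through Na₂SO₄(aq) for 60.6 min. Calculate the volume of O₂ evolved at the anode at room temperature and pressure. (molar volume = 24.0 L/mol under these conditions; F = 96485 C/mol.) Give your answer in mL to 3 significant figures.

Q = It = 19.5 × 3636 = 70900 C
n(e⁻) = Q/F = 70900/96485 = 0.7348 mol
2H₂O → O₂ + 4H⁺ + 4e⁻, so n(O₂) = 0.7348 / 4 = 0.1837 mol
V = 0.1837 × 24.0 = 4.409 L
= 4410 mL

4410 mL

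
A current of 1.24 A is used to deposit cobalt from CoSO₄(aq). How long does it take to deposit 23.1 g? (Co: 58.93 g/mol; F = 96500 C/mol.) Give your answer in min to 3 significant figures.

1020 min

n(Co) = 23.1 / 58.93 = 0.3920 mol
Co²⁺ + 2e⁻ → Co, so n(e⁻) = 2 × 0.3920 = 0.7840 mol
Q = 0.7840 × 96500 = 75660 C
t = Q / I = 75660 / 1.24 = 61020 s = 1020 min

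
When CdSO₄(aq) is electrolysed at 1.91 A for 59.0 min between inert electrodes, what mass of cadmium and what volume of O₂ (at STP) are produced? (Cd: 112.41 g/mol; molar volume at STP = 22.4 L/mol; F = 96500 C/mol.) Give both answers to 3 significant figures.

3.94 g Cd; 0.392 L O₂

Q = 1.91 × 3540 = 6761 C; n(e⁻) = 6761 / 96500 = 0.07006 mol
Cathode: Cd²⁺ + 2e⁻ → Cd → n(Cd) = 0.07006/2 = 0.03503 mol → 3.94 g
Anode: 2H₂O → O₂ + 4H⁺ + 4e⁻ → n(O₂) = 0.07006/4 = 0.01752 mol → 0.392 L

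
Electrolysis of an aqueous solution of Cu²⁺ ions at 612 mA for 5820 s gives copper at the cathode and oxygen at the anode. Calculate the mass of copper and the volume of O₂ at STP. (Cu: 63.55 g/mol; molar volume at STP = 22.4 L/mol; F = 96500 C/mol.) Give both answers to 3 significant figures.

Q = 0.612 × 5820 = 3562 C; n(e⁻) = 3562 / 96500 = 0.03691 mol
Cathode: Cu²⁺ + 2e⁻ → Cu → n(Cu) = 0.03691/2 = 0.01846 mol → 1.17 g
Anode: 2H₂O → O₂ + 4H⁺ + 4e⁻ → n(O₂) = 0.03691/4 = 0.009228 mol → 0.207 L

1.17 g Cu; 0.207 L O₂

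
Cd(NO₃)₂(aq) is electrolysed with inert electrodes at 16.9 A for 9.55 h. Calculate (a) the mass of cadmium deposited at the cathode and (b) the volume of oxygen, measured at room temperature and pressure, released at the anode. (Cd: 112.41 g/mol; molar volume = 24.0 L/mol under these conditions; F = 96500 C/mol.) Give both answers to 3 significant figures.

Q = 16.9 × 34380 = 5.810×10^5 C; n(e⁻) = 5.810×10^5 / 96500 = 6.021 mol
Cathode: Cd²⁺ + 2e⁻ → Cd → n(Cd) = 6.021/2 = 3.011 mol → 338 g
Anode: 2H₂O → O₂ + 4H⁺ + 4e⁻ → n(O₂) = 6.021/4 = 1.505 mol → 36.1 L

338 g Cd; 36.1 L O₂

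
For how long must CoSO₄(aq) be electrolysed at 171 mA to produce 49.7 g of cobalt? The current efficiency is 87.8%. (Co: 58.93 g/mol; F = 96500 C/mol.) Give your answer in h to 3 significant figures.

n(Co) = 49.7 / 58.93 = 0.8434 mol
Co²⁺ + 2e⁻ → Co, so n(e⁻) = 2 × 0.8434 = 1.687 mol
Q = 1.687 × 96500 / 0.878 = 1.854×10^5 C
t = Q / I = 1.854×10^5 / 0.171 = 1.084×10^6 s = 301 h

301 h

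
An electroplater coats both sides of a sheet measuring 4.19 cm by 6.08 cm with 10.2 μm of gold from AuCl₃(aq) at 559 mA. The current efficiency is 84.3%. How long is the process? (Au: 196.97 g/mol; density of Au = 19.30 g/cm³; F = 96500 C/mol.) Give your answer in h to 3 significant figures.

Plated area = 2 × 4.19 × 6.08 = 50.95 cm²
Volume = 50.95 × 10.2×10⁻⁴ cm = 0.05197 cm³
m(Au) = 0.05197 × 19.30 = 1.003 g
n(Au) = 1.003 / 196.97 = 0.005092 mol; n(e⁻) = 3 × 0.005092 = 0.01528 mol
Q = 0.01528 × 96500 / 0.843 = 1749 C
t = 1749 / 0.559 = 3129 s = 0.869 h

0.869 h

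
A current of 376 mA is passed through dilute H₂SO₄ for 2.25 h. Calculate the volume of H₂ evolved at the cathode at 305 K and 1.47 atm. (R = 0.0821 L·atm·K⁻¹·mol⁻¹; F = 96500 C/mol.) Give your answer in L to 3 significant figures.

Charge passed = 0.376 × 8100 = 3046 C
n(e⁻) = Q/F = 3046/96500 = 0.03156 mol
2H⁺ + 2e⁻ → H₂, so n(H₂) = 0.03156 / 2 = 0.01578 mol
V = nRT/P = 0.01578 × 0.0821 × 305 / 1.47 = 0.2688 L

0.269 L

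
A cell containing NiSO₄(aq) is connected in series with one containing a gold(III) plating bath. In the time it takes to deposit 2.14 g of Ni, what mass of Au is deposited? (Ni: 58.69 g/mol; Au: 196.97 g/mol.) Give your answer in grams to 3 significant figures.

n(Ni) = 2.14 / 58.69 = 0.03646 mol
Ni²⁺ + 2e⁻ → Ni, so n(e⁻) = 2 × 0.03646 = 0.07292 mol
Since the cells are in series, n(e⁻) in the Au cell is also 0.07292 mol.
Au³⁺ + 3e⁻ → Au, so n(Au) = 0.07292 / 3 = 0.02431 mol
m(Au) = 0.02431 × 196.97 = 4.79 g

4.79 g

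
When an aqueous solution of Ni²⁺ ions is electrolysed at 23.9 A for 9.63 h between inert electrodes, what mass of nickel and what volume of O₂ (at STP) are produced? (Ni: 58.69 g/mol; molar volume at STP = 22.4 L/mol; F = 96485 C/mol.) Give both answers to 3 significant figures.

Q = 23.9 × 34668 = 8.286×10^5 C; n(e⁻) = 8.286×10^5 / 96485 = 8.588 mol
Cathode: Ni²⁺ + 2e⁻ → Ni → n(Ni) = 8.588/2 = 4.294 mol → 252 g
Anode: 2H₂O → O₂ + 4H⁺ + 4e⁻ → n(O₂) = 8.588/4 = 2.147 mol → 48.1 L

252 g Ni; 48.1 L O₂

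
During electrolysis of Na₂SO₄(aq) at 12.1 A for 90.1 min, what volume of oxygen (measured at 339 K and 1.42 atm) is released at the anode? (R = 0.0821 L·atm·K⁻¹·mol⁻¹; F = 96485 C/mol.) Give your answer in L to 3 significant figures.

Q = It = 12.1 × 5406 = 65410 C
n(e⁻) = 65410 / 96485 = 0.6779 mol
2H₂O → O₂ + 4H⁺ + 4e⁻, so n(O₂) = 0.6779 / 4 = 0.1695 mol
V = nRT/P = 0.1695 × 0.0821 × 339 / 1.42 = 3.322 L

3.32 L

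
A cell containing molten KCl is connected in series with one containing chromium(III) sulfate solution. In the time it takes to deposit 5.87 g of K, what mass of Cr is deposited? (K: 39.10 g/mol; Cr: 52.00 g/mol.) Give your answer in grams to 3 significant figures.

n(K) = 5.87 / 39.10 = 0.1501 mol
K⁺ + e⁻ → K, so n(e⁻) = 0.1501 mol
Since the cells are in series, n(e⁻) in the Cr cell is also 0.1501 mol.
Cr³⁺ + 3e⁻ → Cr, so n(Cr) = 0.1501 / 3 = 0.05003 mol
m(Cr) = 0.05003 × 52.00 = 2.60 g

2.60 g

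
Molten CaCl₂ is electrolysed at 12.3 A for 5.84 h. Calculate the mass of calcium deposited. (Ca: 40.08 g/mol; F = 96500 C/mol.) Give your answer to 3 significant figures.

53.7 g

Q = It = 12.3 × 21024 = 2.586×10^5 C
n(e⁻) = 2.586×10^5 / 96500 = 2.680 mol
Ca²⁺ + 2e⁻ → Ca, so n(Ca) = 2.680 / 2 = 1.340 mol
m = 1.340 × 40.08 = 53.7 g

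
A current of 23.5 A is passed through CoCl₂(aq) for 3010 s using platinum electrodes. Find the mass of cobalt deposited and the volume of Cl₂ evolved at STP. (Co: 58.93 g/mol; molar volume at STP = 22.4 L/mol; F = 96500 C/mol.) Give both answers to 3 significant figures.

21.6 g Co; 8.21 L Cl₂

Q = 23.5 × 3010 = 70740 C; n(e⁻) = 70740 / 96500 = 0.7331 mol
Cathode: Co²⁺ + 2e⁻ → Co → n(Co) = 0.7331/2 = 0.3666 mol → 21.6 g
Anode: 2Cl⁻ → Cl₂ + 2e⁻ → n(Cl₂) = 0.7331/2 = 0.3666 mol → 8.21 L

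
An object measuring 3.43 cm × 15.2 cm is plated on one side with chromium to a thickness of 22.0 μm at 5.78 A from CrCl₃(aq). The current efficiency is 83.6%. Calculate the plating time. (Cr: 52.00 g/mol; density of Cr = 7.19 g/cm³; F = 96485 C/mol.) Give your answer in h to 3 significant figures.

Plated area = 3.43 × 15.2 = 52.14 cm²
Volume = 52.14 × 22.0×10⁻⁴ cm = 0.1147 cm³
m(Cr) = 0.1147 × 7.19 = 0.8247 g
n(Cr) = 0.8247 / 52.00 = 0.01586 mol; n(e⁻) = 3 × 0.01586 = 0.04758 mol
Q = 0.04758 × 96485 / 0.836 = 5491 C
t = 5491 / 5.78 = 950.0 s = 0.264 h

0.264 h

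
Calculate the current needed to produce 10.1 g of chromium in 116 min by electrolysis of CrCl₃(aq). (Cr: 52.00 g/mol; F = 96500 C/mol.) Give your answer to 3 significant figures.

8.08 A

n(Cr) = 10.1 / 52.00 = 0.1942 mol
Cr³⁺ + 3e⁻ → Cr, so n(e⁻) = 3 × 0.1942 = 0.5826 mol
Q = 0.5826 × 96500 = 56220 C
I = Q / t = 56220 / 6960 s = 8.08 A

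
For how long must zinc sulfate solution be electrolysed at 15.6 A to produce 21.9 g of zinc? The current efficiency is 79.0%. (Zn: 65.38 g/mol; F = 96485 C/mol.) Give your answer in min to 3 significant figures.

n(Zn) = 21.9 / 65.38 = 0.3350 mol
Zn²⁺ + 2e⁻ → Zn, so n(e⁻) = 2 × 0.3350 = 0.6700 mol
Q = 0.6700 × 96485 / 0.790 = 81830 C
t = Q / I = 81830 / 15.6 = 5246 s = 87.4 min

87.4 min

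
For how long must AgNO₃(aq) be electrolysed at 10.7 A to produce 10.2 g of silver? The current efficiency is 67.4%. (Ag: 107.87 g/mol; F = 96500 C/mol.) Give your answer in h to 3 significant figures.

n(Ag) = 10.2 / 107.87 = 0.09456 mol
Ag⁺ + e⁻ → Ag, so n(e⁻) = 0.09456 mol
Q = 0.09456 × 96500 / 0.674 = 13540 C
t = Q / I = 13540 / 10.7 = 1265 s = 0.351 h

0.351 h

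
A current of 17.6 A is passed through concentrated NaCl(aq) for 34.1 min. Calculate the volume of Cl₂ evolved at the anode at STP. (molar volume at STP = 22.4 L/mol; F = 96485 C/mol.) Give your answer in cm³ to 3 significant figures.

4180 cm³

Charge passed = 17.6 × 2046 = 36010 C
n(e⁻) = Q/F = 36010/96485 = 0.3732 mol
2Cl⁻ → Cl₂ + 2e⁻, so n(Cl₂) = 0.3732 / 2 = 0.1866 mol
V = 0.1866 × 22.4 = 4.180 L
= 4180 cm³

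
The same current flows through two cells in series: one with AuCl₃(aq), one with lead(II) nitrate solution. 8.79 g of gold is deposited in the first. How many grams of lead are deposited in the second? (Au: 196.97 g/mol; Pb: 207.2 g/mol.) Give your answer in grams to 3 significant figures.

n(Au) = 8.79 / 196.97 = 0.04463 mol
Au³⁺ + 3e⁻ → Au, so n(e⁻) = 3 × 0.04463 = 0.1339 mol
In series, the same 0.1339 mol of electrons flows through the second cell.
Pb²⁺ + 2e⁻ → Pb, so n(Pb) = 0.1339 / 2 = 0.06695 mol
m(Pb) = 0.06695 × 207.2 = 13.9 g

13.9 g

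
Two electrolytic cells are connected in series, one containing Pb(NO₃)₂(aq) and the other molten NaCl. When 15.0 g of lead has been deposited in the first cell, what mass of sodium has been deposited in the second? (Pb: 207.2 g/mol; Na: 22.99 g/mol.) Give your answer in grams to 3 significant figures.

3.33 g

n(Pb) = 15.0 / 207.2 = 0.07239 mol
Pb²⁺ + 2e⁻ → Pb, so n(e⁻) = 2 × 0.07239 = 0.1448 mol
Same current for the same time ⇒ same n(e⁻) = 0.1448 mol in both cells.
Na⁺ + e⁻ → Na, so n(Na) = 0.1448 mol
m(Na) = 0.1448 × 22.99 = 3.33 g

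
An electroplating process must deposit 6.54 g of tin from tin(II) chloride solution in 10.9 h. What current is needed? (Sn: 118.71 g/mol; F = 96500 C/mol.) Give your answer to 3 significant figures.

n(Sn) = 6.54 / 118.71 = 0.05509 mol
Sn²⁺ + 2e⁻ → Sn, so n(e⁻) = 2 × 0.05509 = 0.1102 mol
Q = 0.1102 × 96500 = 10630 C
I = Q / t = 10630 / 39240 s = 0.271 A

0.271 A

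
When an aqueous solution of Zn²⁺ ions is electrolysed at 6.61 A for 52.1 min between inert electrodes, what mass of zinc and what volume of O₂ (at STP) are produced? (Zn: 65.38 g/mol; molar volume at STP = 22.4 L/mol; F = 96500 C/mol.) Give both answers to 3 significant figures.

7.00 g Zn; 1.20 L O₂

Q = 6.61 × 3126 = 20660 C; n(e⁻) = 20660 / 96500 = 0.2141 mol
Cathode: Zn²⁺ + 2e⁻ → Zn → n(Zn) = 0.2141/2 = 0.1071 mol → 7.00 g
Anode: 2H₂O → O₂ + 4H⁺ + 4e⁻ → n(O₂) = 0.2141/4 = 0.05353 mol → 1.20 L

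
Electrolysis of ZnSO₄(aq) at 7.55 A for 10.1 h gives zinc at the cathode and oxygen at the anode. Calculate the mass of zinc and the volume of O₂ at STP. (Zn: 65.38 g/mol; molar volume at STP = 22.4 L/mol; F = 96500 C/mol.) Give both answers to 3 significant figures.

Q = 7.55 × 36360 = 2.745×10^5 C; n(e⁻) = 2.745×10^5 / 96500 = 2.845 mol
Cathode: Zn²⁺ + 2e⁻ → Zn → n(Zn) = 2.845/2 = 1.423 mol → 93.0 g
Anode: 2H₂O → O₂ + 4H⁺ + 4e⁻ → n(O₂) = 2.845/4 = 0.7113 mol → 15.9 L

93.0 g Zn; 15.9 L O₂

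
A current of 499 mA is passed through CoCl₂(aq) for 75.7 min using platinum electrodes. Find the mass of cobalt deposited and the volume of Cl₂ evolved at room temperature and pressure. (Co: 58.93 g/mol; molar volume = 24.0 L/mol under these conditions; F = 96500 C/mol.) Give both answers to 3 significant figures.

0.692 g Co; 0.282 L Cl₂

Q = 0.499 × 4542 = 2266 C; n(e⁻) = 2266 / 96500 = 0.02348 mol
Cathode: Co²⁺ + 2e⁻ → Co → n(Co) = 0.02348/2 = 0.01174 mol → 0.692 g
Anode: 2Cl⁻ → Cl₂ + 2e⁻ → n(Cl₂) = 0.02348/2 = 0.01174 mol → 0.282 L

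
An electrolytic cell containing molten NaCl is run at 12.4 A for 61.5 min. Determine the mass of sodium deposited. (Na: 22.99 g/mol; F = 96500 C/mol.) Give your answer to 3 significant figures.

Q = It = 12.4 × 3690 = 45760 C
Moles of electrons = 45760 / 96500 = 0.4742 mol
Na⁺ + e⁻ → Na, so n(Na) = 0.4742 mol
m = 0.4742 × 22.99 = 10.9 g

10.9 g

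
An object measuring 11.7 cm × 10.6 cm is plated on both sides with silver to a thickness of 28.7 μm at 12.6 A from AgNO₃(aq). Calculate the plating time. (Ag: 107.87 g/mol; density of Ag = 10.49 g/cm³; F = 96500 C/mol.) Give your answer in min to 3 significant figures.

Plated area = 2 × 11.7 × 10.6 = 248.0 cm²
Volume = 248.0 × 28.7×10⁻⁴ cm = 0.7118 cm³
m(Ag) = 0.7118 × 10.49 = 7.467 g
n(Ag) = 7.467 / 107.87 = 0.06922 mol; n(e⁻) = 0.06922 mol
Q = 0.06922 × 96500 = 6680 C
t = 6680 / 12.6 = 530.2 s = 8.84 min

8.84 min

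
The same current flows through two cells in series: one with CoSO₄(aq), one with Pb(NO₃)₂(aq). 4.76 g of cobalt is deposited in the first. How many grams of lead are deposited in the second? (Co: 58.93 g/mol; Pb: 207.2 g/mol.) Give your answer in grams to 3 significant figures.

16.7 g

n(Co) = 4.76 / 58.93 = 0.08077 mol
Co²⁺ + 2e⁻ → Co, so n(e⁻) = 2 × 0.08077 = 0.1615 mol
The cells are in series, so the same charge (and hence the same n(e⁻) = 0.1615 mol) passes through both.
Pb²⁺ + 2e⁻ → Pb, so n(Pb) = 0.1615 / 2 = 0.08075 mol
m(Pb) = 0.08075 × 207.2 = 16.7 g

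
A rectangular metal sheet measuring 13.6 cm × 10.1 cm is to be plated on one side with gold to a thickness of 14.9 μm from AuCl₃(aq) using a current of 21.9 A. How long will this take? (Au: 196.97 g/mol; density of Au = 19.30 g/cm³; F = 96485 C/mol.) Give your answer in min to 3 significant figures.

Plated area = 13.6 × 10.1 = 137.4 cm²
Volume = 137.4 × 14.9×10⁻⁴ cm = 0.2047 cm³
m(Au) = 0.2047 × 19.30 = 3.951 g
n(Au) = 3.951 / 196.97 = 0.02006 mol; n(e⁻) = 3 × 0.02006 = 0.06018 mol
Q = 0.06018 × 96485 = 5806 C
t = 5806 / 21.9 = 265.1 s = 4.42 min

4.42 min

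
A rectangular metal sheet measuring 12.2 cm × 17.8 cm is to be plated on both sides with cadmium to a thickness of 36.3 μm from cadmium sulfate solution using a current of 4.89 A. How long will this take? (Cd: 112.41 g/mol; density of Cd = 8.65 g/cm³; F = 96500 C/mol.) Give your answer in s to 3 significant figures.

Plated area = 2 × 12.2 × 17.8 = 434.3 cm²
Volume = 434.3 × 36.3×10⁻⁴ cm = 1.577 cm³
m(Cd) = 1.577 × 8.65 = 13.64 g
n(Cd) = 13.64 / 112.41 = 0.1213 mol; n(e⁻) = 2 × 0.1213 = 0.2426 mol
Q = 0.2426 × 96500 = 23410 C
t = 23410 / 4.89 = 4787 s

4790 s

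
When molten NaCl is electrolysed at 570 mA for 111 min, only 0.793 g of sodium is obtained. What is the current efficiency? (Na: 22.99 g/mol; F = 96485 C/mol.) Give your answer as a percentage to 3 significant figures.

87.7%

Q = 0.570 × 6660 = 3796 C
n(e⁻) = 3796 / 96485 = 0.03934 mol
Na⁺ + e⁻ → Na, so theoretical n(Na) = 0.03934 mol → 0.9044 g
Efficiency = 0.793 / 0.9044 = 0.8768 = 87.7%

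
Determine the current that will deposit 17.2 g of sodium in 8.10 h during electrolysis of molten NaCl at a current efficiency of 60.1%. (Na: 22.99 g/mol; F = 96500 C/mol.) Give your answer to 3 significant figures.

4.12 A

n(Na) = 17.2 / 22.99 = 0.7482 mol
Na⁺ + e⁻ → Na, so n(e⁻) = 0.7482 mol
Q = 0.7482 × 96500 / 0.601 = 1.201×10^5 C
I = Q / t = 1.201×10^5 / 29160 s = 4.12 A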